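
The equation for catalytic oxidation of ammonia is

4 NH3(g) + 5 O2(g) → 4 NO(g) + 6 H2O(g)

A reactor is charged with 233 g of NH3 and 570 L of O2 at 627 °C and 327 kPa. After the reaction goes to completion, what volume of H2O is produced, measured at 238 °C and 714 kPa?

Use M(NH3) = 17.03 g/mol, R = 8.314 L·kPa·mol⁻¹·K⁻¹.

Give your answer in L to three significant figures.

n(NH3) = 233 / 17.03 = 13.68 mol
n(O2) = PV/RT = (327 × 570) / (8.314 × 900.15) = 24.91 mol
For 13.68 mol NH3, stoichiometry requires (5/4) × 13.68 = 17.10 mol O2; 24.91 mol is available, so NH3 is limiting.
n(H2O) = (6/4) × 13.68 = 20.52 mol
V(H2O) = nRT/P = 20.52 × 8.314 × 511.15 / 714 = 122.1 L

122 L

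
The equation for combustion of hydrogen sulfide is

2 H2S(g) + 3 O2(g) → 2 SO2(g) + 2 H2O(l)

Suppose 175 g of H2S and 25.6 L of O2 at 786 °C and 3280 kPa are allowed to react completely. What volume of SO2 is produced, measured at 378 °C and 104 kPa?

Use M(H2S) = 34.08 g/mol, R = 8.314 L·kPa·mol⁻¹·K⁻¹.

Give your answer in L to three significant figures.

n(H2S) = 175 / 34.08 = 5.135 mol
n(O2) = PV/RT = (3280 × 25.6) / (8.314 × 1059.15) = 9.536 mol
For 5.135 mol H2S, stoichiometry requires (3/2) × 5.135 = 7.702 mol O2; 9.536 mol is available, so H2S is limiting.
n(SO2) = (2/2) × 5.135 = 5.135 mol
V(SO2) = nRT/P = 5.135 × 8.314 × 651.15 / 104 = 267.3 L

267 L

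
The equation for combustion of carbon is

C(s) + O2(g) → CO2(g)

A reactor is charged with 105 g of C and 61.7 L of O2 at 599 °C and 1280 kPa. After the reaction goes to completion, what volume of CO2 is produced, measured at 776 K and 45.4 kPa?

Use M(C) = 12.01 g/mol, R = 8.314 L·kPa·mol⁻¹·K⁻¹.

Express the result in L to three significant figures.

n(C) = 105 / 12.01 = 8.743 mol
n(O2) = PV/RT = (1280 × 61.7) / (8.314 × 872.15) = 10.89 mol
For 8.743 mol C, stoichiometry requires (1/1) × 8.743 = 8.743 mol O2; 10.89 mol is available, so C is limiting.
n(CO2) = (1/1) × 8.743 = 8.743 mol
V(CO2) = nRT/P = 8.743 × 8.314 × 776 / 45.4 = 1242 L

1240 L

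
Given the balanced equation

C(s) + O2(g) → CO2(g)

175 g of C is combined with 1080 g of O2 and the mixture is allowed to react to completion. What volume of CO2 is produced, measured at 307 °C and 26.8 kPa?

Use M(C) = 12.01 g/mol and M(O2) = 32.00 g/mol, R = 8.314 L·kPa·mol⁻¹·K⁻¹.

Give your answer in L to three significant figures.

2620 L

n(C) = 175 / 12.01 = 14.57 mol
n(O2) = 1080 / 32.00 = 33.75 mol
For 14.57 mol C, stoichiometry requires (1/1) × 14.57 = 14.57 mol O2; 33.75 mol is available, so C is limiting.
n(CO2) = (1/1) × 14.57 = 14.57 mol
V(CO2) = nRT/P = 14.57 × 8.314 × 580.15 / 26.8 = 2622 L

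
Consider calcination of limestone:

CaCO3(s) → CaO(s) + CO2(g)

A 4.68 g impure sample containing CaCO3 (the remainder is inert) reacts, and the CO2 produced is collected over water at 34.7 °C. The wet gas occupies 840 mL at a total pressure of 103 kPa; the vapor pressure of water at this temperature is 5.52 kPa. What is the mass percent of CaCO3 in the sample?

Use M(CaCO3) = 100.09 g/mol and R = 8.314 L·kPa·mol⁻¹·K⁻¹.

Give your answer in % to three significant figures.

68.4 %

P(CO2) = 103 − 5.52 = 97.48 kPa
n(CO2) = PV/RT = (97.48 × 0.8400) / (8.314 × 307.85) = 0.03199 mol
n(CaCO3) = (1/1) × 0.03199 = 0.03199 mol
m(CaCO3) = 0.03199 × 100.09 = 3.202 g
%CaCO3 = 3.202 / 4.68 × 100 = 68.42%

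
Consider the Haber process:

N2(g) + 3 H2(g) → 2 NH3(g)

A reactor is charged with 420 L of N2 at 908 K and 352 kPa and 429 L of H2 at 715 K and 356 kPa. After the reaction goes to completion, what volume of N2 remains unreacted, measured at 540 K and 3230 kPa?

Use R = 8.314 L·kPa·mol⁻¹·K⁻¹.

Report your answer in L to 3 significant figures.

15.3 L

n(N2) = PV/RT = (352 × 420) / (8.314 × 908) = 19.58 mol
n(H2) = PV/RT = (356 × 429) / (8.314 × 715) = 25.69 mol
For 19.58 mol N2, stoichiometry requires (3/1) × 19.58 = 58.74 mol H2; 25.69 mol is available, so H2 is limiting.
n(N2) consumed = (1/3) × 25.69 = 8.563 mol; remaining = 19.58 − 8.563 = 11.02 mol
V(N2) = nRT/P = 11.02 × 8.314 × 540 / 3230 = 15.32 L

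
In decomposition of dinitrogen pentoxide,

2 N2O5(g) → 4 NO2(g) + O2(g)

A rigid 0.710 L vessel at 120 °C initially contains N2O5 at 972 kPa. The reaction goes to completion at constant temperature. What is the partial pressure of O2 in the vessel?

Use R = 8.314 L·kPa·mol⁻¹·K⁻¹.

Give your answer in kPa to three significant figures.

n(N2O5)₀ = PV/RT = (972 × 0.710) / (8.314 × 393.15) = 0.2111 mol
n(O2) = (1/2) × 0.2111 = 0.1056 mol
P(O2) = nRT/V = 0.1056 × 8.314 × 393.15 / 0.710 = 486.2 kPa

486 kPa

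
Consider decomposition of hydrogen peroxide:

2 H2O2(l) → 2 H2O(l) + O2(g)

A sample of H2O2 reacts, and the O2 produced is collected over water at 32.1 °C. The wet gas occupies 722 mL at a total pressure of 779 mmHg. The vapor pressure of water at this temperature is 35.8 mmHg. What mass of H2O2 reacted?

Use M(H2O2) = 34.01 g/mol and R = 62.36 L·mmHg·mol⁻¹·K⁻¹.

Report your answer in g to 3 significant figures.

1.92 g

P(O2) = 779 − 35.8 = 743.2 mmHg
n(O2) = PV/RT = (743.2 × 0.7220) / (62.36 × 305.25) = 0.02819 mol
n(H2O2) = (2/1) × 0.02819 = 0.05638 mol
m(H2O2) = 0.05638 × 34.01 = 1.917 g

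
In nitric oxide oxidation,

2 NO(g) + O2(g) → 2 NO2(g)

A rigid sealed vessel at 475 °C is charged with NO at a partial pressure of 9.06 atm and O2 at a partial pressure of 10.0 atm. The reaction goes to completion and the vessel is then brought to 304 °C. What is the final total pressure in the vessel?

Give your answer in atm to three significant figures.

Because the vessel is rigid and T is held at 475 °C, work the stoichiometry in partial pressures (P_i = n_iRT/V).
P(O2) required for 9.06 atm of NO = (1/2) × 9.06 = 4.530 atm; available 10.0 atm, so NO is limiting.
P(O2) remaining = 10.0 − (1/2) × 9.06 = 5.470 atm
P(gaseous products) = (2)/2 × 9.06 = 9.060 atm
P_total at 475 °C = 5.470 + 9.060 = 14.53 atm
Scaling to 304 °C: P = 14.53 × 577.15/748.15 = 11.21 atm

11.2 atm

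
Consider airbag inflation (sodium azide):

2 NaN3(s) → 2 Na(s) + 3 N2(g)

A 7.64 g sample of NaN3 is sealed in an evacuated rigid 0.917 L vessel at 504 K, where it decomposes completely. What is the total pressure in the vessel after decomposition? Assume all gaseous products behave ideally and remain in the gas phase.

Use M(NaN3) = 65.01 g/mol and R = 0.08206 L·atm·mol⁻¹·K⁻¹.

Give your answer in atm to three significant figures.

n(NaN3) = 7.64 / 65.01 = 0.1175 mol
n(gas produced) = (3/2) × 0.1175 = 0.1762 mol
P = nRT/V = 0.1762 × 0.08206 × 504 / 0.917 = 7.947 atm

7.95 atm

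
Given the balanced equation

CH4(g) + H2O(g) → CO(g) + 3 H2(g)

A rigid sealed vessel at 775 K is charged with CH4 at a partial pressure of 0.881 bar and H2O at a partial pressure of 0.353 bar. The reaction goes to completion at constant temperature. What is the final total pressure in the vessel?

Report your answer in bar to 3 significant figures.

Because the vessel is rigid and T is held at 775 K, work the stoichiometry in partial pressures (P_i = n_iRT/V).
P(H2O) required for 0.881 bar of CH4 = (1/1) × 0.881 = 0.8810 bar; available 0.353 bar, so H2O is limiting.
P(CH4) remaining = 0.881 − (1/1) × 0.353 = 0.5280 bar
P(gaseous products) = (1+3)/1 × 0.353 = 1.412 bar
P_total at 775 K = 0.5280 + 1.412 = 1.940 bar

1.94 bar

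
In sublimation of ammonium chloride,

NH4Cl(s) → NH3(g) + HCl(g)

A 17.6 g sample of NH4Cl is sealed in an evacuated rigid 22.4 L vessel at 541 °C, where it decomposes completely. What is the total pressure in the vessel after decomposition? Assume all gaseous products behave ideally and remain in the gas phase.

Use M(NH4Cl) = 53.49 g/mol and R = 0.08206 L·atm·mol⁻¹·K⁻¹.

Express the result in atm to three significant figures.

n(NH4Cl) = 17.6 / 53.49 = 0.3290 mol
n(gas produced) = (2/1) × 0.3290 = 0.6580 mol
P = nRT/V = 0.6580 × 0.08206 × 814.15 / 22.4 = 1.963 atm

1.96 atm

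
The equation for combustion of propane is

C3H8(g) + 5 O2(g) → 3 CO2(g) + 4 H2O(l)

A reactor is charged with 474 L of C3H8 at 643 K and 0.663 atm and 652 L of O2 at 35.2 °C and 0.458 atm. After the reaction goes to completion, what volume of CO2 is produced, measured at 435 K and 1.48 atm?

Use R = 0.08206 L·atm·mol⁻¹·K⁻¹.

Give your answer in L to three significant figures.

171 L

n(C3H8) = PV/RT = (0.663 × 474) / (0.08206 × 643) = 5.956 mol
n(O2) = PV/RT = (0.458 × 652) / (0.08206 × 308.35) = 11.80 mol
For 5.956 mol C3H8, stoichiometry requires (5/1) × 5.956 = 29.78 mol O2; 11.80 mol is available, so O2 is limiting.
n(CO2) = (3/5) × 11.80 = 7.080 mol
V(CO2) = nRT/P = 7.080 × 0.08206 × 435 / 1.48 = 170.8 L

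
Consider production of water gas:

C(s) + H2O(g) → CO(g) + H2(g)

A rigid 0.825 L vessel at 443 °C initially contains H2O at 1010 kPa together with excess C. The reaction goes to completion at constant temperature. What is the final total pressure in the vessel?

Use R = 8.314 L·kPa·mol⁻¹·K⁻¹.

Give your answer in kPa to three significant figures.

2020 kPa

At constant T and V, P ∝ n(gas): 1 mol gas → 2 mol gas.
P_final = (2/1) × 1010 = 2020 kPa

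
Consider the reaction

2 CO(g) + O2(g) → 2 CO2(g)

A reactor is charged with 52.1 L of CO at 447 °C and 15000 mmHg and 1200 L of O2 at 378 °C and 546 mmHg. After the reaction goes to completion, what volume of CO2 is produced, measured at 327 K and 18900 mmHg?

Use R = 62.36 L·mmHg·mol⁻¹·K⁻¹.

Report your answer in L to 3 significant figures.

18.8 L

n(CO) = PV/RT = (15000 × 52.1) / (62.36 × 720.15) = 17.40 mol
n(O2) = PV/RT = (546 × 1200) / (62.36 × 651.15) = 16.14 mol
For 17.40 mol CO, stoichiometry requires (1/2) × 17.40 = 8.700 mol O2; 16.14 mol is available, so CO is limiting.
n(CO2) = (2/2) × 17.40 = 17.40 mol
V(CO2) = nRT/P = 17.40 × 62.36 × 327 / 18900 = 18.77 L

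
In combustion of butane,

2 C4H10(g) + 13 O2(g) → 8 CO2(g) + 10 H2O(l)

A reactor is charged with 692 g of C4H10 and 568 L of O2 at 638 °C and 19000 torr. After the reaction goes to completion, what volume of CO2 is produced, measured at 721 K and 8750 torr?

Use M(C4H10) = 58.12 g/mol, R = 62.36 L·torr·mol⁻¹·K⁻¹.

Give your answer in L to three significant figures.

245 L

n(C4H10) = 692 / 58.12 = 11.91 mol
n(O2) = PV/RT = (19000 × 568) / (62.36 × 911.15) = 189.9 mol
For 11.91 mol C4H10, stoichiometry requires (13/2) × 11.91 = 77.42 mol O2; 189.9 mol is available, so C4H10 is limiting.
n(CO2) = (8/2) × 11.91 = 47.64 mol
V(CO2) = nRT/P = 47.64 × 62.36 × 721 / 8750 = 244.8 L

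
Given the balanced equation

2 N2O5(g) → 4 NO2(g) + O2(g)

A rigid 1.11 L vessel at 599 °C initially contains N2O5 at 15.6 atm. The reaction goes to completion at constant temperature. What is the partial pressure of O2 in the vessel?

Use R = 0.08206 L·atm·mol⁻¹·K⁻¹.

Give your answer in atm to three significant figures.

n(N2O5)₀ = PV/RT = (15.6 × 1.11) / (0.08206 × 872.15) = 0.2419 mol
n(O2) = (1/2) × 0.2419 = 0.1210 mol
P(O2) = nRT/V = 0.1210 × 0.08206 × 872.15 / 1.11 = 7.802 atm

7.80 atm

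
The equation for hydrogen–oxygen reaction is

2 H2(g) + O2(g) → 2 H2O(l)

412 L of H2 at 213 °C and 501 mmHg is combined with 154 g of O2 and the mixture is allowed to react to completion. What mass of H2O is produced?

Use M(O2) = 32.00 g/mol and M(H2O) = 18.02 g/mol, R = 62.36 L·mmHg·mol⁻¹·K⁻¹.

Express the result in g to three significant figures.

n(H2) = PV/RT = (501 × 412) / (62.36 × 486.15) = 6.809 mol
n(O2) = 154 / 32.00 = 4.812 mol
For 6.809 mol H2, stoichiometry requires (1/2) × 6.809 = 3.405 mol O2; 4.812 mol is available, so H2 is limiting.
n(H2O) = (2/2) × 6.809 = 6.809 mol
m(H2O) = 6.809 × 18.02 = 122.7 g

123 g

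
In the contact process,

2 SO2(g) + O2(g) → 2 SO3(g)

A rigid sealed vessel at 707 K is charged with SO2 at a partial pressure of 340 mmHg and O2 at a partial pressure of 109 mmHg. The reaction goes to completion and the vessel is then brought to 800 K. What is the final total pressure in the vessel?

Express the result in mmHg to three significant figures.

385 mmHg

With V and T fixed, P_i ∝ n_i, so the mole ratios apply directly to partial pressures at 707 K.
P(O2) required for 340 mmHg of SO2 = (1/2) × 340 = 170.0 mmHg; available 109 mmHg, so O2 is limiting.
P(SO2) remaining = 340 − (2/1) × 109 = 122.0 mmHg
P(gaseous products) = (2)/1 × 109 = 218.0 mmHg
P_total at 707 K = 122.0 + 218.0 = 340.0 mmHg
Scaling to 800 K: P = 340.0 × 800/707 = 384.7 mmHg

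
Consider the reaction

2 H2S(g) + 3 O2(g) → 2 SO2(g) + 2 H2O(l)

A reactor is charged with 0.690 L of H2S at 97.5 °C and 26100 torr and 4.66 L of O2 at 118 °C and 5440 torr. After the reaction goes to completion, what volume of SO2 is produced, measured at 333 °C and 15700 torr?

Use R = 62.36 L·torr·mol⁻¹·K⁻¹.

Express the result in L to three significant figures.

n(H2S) = PV/RT = (26100 × 0.690) / (62.36 × 370.65) = 0.7791 mol
n(O2) = PV/RT = (5440 × 4.66) / (62.36 × 391.15) = 1.039 mol
For 0.7791 mol H2S, stoichiometry requires (3/2) × 0.7791 = 1.169 mol O2; 1.039 mol is available, so O2 is limiting.
n(SO2) = (2/3) × 1.039 = 0.6927 mol
V(SO2) = nRT/P = 0.6927 × 62.36 × 606.15 / 15700 = 1.668 L

1.67 L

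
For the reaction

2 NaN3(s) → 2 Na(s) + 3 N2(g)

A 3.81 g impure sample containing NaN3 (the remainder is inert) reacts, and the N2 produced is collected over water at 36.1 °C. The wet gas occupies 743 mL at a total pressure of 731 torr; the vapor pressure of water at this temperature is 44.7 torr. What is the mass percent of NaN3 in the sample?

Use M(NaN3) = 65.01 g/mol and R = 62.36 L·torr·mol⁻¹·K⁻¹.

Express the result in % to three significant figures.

30.1 %

P(N2) = 731 − 44.7 = 686.3 torr
n(N2) = PV/RT = (686.3 × 0.7430) / (62.36 × 309.25) = 0.02644 mol
n(NaN3) = (2/3) × 0.02644 = 0.01763 mol
m(NaN3) = 0.01763 × 65.01 = 1.146 g
%NaN3 = 1.146 / 3.81 × 100 = 30.08%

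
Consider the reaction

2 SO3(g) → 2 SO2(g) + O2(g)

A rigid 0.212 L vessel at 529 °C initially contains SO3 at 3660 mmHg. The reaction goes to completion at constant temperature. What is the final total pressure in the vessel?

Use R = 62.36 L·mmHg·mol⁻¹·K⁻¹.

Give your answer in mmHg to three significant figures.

5490 mmHg

Rigid vessel, constant T ⇒ P scales with total gas moles (2 → 3).
P_final = (3/2) × 3660 = 5490 mmHg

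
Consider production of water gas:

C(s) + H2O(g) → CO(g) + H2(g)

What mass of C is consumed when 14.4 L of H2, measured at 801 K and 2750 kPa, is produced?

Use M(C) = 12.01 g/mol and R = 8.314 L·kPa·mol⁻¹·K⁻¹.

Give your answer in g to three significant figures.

71.4 g

n(H2) = PV/RT = (2750 × 14.4) / (8.314 × 801) = 5.946 mol
n(C) = (1/1) × 5.946 = 5.946 mol
m(C) = 5.946 × 12.01 = 71.41 g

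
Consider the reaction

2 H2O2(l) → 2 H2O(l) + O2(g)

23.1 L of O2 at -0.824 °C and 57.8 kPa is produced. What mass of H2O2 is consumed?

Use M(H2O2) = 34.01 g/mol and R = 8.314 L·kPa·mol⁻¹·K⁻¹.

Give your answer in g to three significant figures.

40.1 g

n(O2) = PV/RT = (57.8 × 23.1) / (8.314 × 272.326) = 0.5897 mol
n(H2O2) = (2/1) × 0.5897 = 1.179 mol
m(H2O2) = 1.179 × 34.01 = 40.10 g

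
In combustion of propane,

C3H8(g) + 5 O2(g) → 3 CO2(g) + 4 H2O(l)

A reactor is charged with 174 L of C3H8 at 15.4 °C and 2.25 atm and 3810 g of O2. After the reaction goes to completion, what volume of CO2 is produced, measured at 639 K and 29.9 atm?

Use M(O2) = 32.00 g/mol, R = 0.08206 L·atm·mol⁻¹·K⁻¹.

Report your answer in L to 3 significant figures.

87.0 L

n(C3H8) = PV/RT = (2.25 × 174) / (0.08206 × 288.55) = 16.53 mol
n(O2) = 3810 / 32.00 = 119.1 mol
For 16.53 mol C3H8, stoichiometry requires (5/1) × 16.53 = 82.65 mol O2; 119.1 mol is available, so C3H8 is limiting.
n(CO2) = (3/1) × 16.53 = 49.59 mol
V(CO2) = nRT/P = 49.59 × 0.08206 × 639 / 29.9 = 86.97 L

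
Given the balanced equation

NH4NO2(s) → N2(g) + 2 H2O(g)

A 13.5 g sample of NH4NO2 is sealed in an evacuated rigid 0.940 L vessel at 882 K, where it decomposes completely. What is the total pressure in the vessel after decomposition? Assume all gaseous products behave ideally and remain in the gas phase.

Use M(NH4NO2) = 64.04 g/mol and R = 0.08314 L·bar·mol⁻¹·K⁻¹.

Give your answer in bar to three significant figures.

49.3 bar

n(NH4NO2) = 13.5 / 64.04 = 0.2108 mol
n(gas produced) = (3/1) × 0.2108 = 0.6324 mol
P = nRT/V = 0.6324 × 0.08314 × 882 / 0.940 = 49.33 bar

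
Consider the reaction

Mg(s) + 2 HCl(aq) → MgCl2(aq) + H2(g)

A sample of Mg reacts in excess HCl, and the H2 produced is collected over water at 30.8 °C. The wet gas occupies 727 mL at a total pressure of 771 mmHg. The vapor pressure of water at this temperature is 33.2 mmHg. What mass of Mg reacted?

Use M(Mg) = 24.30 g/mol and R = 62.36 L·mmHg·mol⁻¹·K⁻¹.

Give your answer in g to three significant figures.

P(H2) = 771 − 33.2 = 737.8 mmHg
n(H2) = PV/RT = (737.8 × 0.7270) / (62.36 × 303.95) = 0.02830 mol
n(Mg) = (1/1) × 0.02830 = 0.02830 mol
m(Mg) = 0.02830 × 24.30 = 0.6877 g

0.688 g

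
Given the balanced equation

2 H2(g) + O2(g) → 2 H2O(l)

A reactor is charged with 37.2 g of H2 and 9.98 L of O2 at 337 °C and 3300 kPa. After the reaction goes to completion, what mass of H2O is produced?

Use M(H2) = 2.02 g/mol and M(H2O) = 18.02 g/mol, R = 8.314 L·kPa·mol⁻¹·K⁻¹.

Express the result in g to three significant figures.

n(H2) = 37.2 / 2.02 = 18.42 mol
n(O2) = PV/RT = (3300 × 9.98) / (8.314 × 610.15) = 6.492 mol
For 18.42 mol H2, stoichiometry requires (1/2) × 18.42 = 9.210 mol O2; 6.492 mol is available, so O2 is limiting.
n(H2O) = (2/1) × 6.492 = 12.98 mol
m(H2O) = 12.98 × 18.02 = 233.9 g

234 g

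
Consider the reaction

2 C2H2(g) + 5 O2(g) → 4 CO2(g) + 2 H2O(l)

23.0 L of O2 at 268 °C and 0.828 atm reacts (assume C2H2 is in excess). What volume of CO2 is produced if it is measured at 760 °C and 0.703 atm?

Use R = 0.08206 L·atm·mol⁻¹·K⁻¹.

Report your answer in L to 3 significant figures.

n(O2) = PV/RT = (0.828 × 23.0) / (0.08206 × 541.15) = 0.4289 mol
n(CO2) = (4/5) × 0.4289 = 0.3431 mol
V = nRT/P = 0.3431 × 0.08206 × 1033.15 / 0.703 = 41.38 L

41.4 L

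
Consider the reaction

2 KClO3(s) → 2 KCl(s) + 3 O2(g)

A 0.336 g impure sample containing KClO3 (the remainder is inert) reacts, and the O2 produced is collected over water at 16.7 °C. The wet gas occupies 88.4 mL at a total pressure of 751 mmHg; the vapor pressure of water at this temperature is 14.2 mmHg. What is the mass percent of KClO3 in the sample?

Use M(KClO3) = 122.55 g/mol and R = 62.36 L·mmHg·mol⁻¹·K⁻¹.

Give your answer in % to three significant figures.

P(O2) = 751 − 14.2 = 736.8 mmHg
n(O2) = PV/RT = (736.8 × 0.08840) / (62.36 × 289.85) = 0.003603 mol
n(KClO3) = (2/3) × 0.003603 = 0.002402 mol
m(KClO3) = 0.002402 × 122.55 = 0.2944 g
%KClO3 = 0.2944 / 0.336 × 100 = 87.62%

87.6 %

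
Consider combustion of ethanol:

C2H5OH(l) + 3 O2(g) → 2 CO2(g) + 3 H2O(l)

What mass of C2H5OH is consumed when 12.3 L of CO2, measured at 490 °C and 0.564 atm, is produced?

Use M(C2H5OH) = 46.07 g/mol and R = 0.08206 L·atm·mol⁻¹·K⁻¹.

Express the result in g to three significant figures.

2.55 g

n(CO2) = PV/RT = (0.564 × 12.3) / (0.08206 × 763.15) = 0.1108 mol
n(C2H5OH) = (1/2) × 0.1108 = 0.05540 mol
m(C2H5OH) = 0.05540 × 46.07 = 2.552 g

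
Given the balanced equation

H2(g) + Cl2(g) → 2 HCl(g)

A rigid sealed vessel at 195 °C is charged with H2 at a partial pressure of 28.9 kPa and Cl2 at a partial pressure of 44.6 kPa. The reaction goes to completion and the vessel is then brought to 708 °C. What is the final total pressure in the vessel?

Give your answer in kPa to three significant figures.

Because the vessel is rigid and T is held at 195 °C, work the stoichiometry in partial pressures (P_i = n_iRT/V).
P(Cl2) required for 28.9 kPa of H2 = (1/1) × 28.9 = 28.90 kPa; available 44.6 kPa, so H2 is limiting.
P(Cl2) remaining = 44.6 − (1/1) × 28.9 = 15.70 kPa
P(gaseous products) = (2)/1 × 28.9 = 57.80 kPa
P_total at 195 °C = 15.70 + 57.80 = 73.50 kPa
Scaling to 708 °C: P = 73.50 × 981.15/468.15 = 154.0 kPa

154 kPa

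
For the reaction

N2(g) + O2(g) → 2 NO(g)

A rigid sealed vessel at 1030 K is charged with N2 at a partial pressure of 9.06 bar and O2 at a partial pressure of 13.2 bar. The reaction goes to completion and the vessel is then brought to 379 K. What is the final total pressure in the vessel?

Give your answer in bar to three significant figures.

8.19 bar

Because the vessel is rigid and T is held at 1030 K, work the stoichiometry in partial pressures (P_i = n_iRT/V).
P(O2) required for 9.06 bar of N2 = (1/1) × 9.06 = 9.060 bar; available 13.2 bar, so N2 is limiting.
P(O2) remaining = 13.2 − (1/1) × 9.06 = 4.140 bar
P(gaseous products) = (2)/1 × 9.06 = 18.12 bar
P_total at 1030 K = 4.140 + 18.12 = 22.26 bar
Scaling to 379 K: P = 22.26 × 379/1030 = 8.191 bar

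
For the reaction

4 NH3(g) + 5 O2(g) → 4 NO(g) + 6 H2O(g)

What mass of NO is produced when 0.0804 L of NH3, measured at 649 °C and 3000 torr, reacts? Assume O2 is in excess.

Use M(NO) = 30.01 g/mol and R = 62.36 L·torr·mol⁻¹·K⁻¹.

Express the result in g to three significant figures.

n(NH3) = PV/RT = (3000 × 0.0804) / (62.36 × 922.15) = 0.004194 mol
n(NO) = (4/4) × 0.004194 = 0.004194 mol
m(NO) = 0.004194 × 30.01 = 0.1259 g

0.126 g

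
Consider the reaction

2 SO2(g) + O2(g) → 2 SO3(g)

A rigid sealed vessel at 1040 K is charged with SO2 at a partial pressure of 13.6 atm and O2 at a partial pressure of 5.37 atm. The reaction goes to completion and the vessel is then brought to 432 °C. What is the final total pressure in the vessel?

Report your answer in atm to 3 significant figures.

9.22 atm

With V and T fixed, P_i ∝ n_i, so the mole ratios apply directly to partial pressures at 1040 K.
P(O2) required for 13.6 atm of SO2 = (1/2) × 13.6 = 6.800 atm; available 5.37 atm, so O2 is limiting.
P(SO2) remaining = 13.6 − (2/1) × 5.37 = 2.860 atm
P(gaseous products) = (2)/1 × 5.37 = 10.74 atm
P_total at 1040 K = 2.860 + 10.74 = 13.60 atm
Scaling to 432 °C: P = 13.60 × 705.15/1040 = 9.221 atm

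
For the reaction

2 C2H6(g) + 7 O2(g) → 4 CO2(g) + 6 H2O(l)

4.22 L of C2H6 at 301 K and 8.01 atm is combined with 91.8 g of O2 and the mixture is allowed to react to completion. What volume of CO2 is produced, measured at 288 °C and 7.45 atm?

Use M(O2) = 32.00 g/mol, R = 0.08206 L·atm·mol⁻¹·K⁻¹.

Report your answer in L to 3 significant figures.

10.1 L

n(C2H6) = PV/RT = (8.01 × 4.22) / (0.08206 × 301) = 1.369 mol
n(O2) = 91.8 / 32.00 = 2.869 mol
For 1.369 mol C2H6, stoichiometry requires (7/2) × 1.369 = 4.792 mol O2; 2.869 mol is available, so O2 is limiting.
n(CO2) = (4/7) × 2.869 = 1.639 mol
V(CO2) = nRT/P = 1.639 × 0.08206 × 561.15 / 7.45 = 10.13 L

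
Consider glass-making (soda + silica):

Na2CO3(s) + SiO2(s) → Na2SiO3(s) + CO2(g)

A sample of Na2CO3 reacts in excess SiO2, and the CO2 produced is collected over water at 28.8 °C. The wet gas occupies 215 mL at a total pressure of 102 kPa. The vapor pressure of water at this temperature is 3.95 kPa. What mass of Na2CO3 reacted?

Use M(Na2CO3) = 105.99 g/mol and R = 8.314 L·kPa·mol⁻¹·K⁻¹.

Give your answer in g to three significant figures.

P(CO2) = 102 − 3.95 = 98.05 kPa
n(CO2) = PV/RT = (98.05 × 0.2150) / (8.314 × 301.95) = 0.008397 mol
n(Na2CO3) = (1/1) × 0.008397 = 0.008397 mol
m(Na2CO3) = 0.008397 × 105.99 = 0.8900 g

0.890 g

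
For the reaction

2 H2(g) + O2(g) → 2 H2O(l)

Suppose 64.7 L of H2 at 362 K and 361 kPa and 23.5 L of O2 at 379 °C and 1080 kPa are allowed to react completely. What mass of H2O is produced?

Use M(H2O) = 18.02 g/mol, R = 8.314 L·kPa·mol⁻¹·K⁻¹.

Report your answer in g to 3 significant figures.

n(H2) = PV/RT = (361 × 64.7) / (8.314 × 362) = 7.761 mol
n(O2) = PV/RT = (1080 × 23.5) / (8.314 × 652.15) = 4.681 mol
For 7.761 mol H2, stoichiometry requires (1/2) × 7.761 = 3.881 mol O2; 4.681 mol is available, so H2 is limiting.
n(H2O) = (2/2) × 7.761 = 7.761 mol
m(H2O) = 7.761 × 18.02 = 139.9 g

140 g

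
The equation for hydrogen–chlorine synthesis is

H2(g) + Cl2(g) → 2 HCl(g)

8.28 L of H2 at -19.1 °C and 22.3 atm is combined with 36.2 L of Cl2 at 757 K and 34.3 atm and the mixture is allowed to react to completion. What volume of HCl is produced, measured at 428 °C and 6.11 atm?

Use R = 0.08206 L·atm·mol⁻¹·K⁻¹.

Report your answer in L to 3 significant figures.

167 L

n(H2) = PV/RT = (22.3 × 8.28) / (0.08206 × 254.05) = 8.857 mol
n(Cl2) = PV/RT = (34.3 × 36.2) / (0.08206 × 757) = 19.99 mol
For 8.857 mol H2, stoichiometry requires (1/1) × 8.857 = 8.857 mol Cl2; 19.99 mol is available, so H2 is limiting.
n(HCl) = (2/1) × 8.857 = 17.71 mol
V(HCl) = nRT/P = 17.71 × 0.08206 × 701.15 / 6.11 = 166.8 L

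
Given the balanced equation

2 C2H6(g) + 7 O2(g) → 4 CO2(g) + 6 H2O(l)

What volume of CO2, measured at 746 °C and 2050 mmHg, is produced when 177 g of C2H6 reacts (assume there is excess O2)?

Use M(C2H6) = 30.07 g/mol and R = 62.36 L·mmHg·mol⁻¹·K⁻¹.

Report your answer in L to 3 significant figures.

365 L

n(C2H6) = 177.0 / 30.07 = 5.886 mol
n(CO2) = (4/2) × 5.886 = 11.77 mol
V = nRT/P = 11.77 × 62.36 × 1019.15 / 2050 = 364.9 L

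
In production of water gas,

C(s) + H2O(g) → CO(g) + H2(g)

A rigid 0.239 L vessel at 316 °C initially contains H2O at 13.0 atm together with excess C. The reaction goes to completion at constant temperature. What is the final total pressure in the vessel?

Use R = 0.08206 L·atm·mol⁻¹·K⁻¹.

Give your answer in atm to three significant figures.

26.0 atm

At constant T and V, P ∝ n(gas): 1 mol gas → 2 mol gas.
P_final = (2/1) × 13.0 = 26.00 atm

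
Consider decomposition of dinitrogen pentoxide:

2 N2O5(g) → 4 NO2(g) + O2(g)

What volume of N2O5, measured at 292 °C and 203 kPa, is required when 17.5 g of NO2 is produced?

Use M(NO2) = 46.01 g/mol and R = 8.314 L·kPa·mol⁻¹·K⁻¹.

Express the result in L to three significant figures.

4.40 L

n(NO2) = 17.50 / 46.01 = 0.3804 mol
n(N2O5) = (2/4) × 0.3804 = 0.1902 mol
V = nRT/P = 0.1902 × 8.314 × 565.15 / 203 = 4.402 L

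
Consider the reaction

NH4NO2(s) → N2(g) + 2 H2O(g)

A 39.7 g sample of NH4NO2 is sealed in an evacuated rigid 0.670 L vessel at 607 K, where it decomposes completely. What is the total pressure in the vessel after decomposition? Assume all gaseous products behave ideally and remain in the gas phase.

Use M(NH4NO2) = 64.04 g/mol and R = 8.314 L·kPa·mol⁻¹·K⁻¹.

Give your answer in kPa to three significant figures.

n(NH4NO2) = 39.7 / 64.04 = 0.6199 mol
n(gas produced) = (3/1) × 0.6199 = 1.860 mol
P = nRT/V = 1.860 × 8.314 × 607 / 0.670 = 14010 kPa

14000 kPa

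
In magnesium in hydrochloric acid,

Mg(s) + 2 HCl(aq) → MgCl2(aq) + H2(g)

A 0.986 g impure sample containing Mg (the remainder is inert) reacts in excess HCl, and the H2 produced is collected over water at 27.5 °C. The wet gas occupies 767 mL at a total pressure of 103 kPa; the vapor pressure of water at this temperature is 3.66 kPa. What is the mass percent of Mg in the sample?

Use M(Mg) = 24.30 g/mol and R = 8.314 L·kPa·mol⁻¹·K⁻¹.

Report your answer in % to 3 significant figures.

P(H2) = 103 − 3.66 = 99.34 kPa
n(H2) = PV/RT = (99.34 × 0.7670) / (8.314 × 300.65) = 0.03048 mol
n(Mg) = (1/1) × 0.03048 = 0.03048 mol
m(Mg) = 0.03048 × 24.30 = 0.7407 g
%Mg = 0.7407 / 0.986 × 100 = 75.12%

75.1 %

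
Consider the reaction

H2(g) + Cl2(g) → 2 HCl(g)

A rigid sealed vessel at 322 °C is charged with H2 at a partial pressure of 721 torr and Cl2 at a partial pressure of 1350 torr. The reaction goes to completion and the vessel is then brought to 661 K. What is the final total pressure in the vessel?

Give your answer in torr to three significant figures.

2300 torr

Because the vessel is rigid and T is held at 322 °C, work the stoichiometry in partial pressures (P_i = n_iRT/V).
P(Cl2) required for 721 torr of H2 = (1/1) × 721 = 721.0 torr; available 1350 torr, so H2 is limiting.
P(Cl2) remaining = 1350 − (1/1) × 721 = 629.0 torr
P(gaseous products) = (2)/1 × 721 = 1442 torr
P_total at 322 °C = 629.0 + 1442 = 2071 torr
Scaling to 661 K: P = 2071 × 661/595.15 = 2300 torr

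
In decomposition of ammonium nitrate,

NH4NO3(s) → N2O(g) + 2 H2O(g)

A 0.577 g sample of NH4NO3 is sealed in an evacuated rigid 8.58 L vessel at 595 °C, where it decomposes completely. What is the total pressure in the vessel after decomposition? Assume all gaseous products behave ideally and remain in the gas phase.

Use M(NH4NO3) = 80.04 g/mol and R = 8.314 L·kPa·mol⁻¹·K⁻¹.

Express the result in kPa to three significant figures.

18.2 kPa

n(NH4NO3) = 0.577 / 80.04 = 0.007209 mol
n(gas produced) = (3/1) × 0.007209 = 0.02163 mol
P = nRT/V = 0.02163 × 8.314 × 868.15 / 8.58 = 18.20 kPa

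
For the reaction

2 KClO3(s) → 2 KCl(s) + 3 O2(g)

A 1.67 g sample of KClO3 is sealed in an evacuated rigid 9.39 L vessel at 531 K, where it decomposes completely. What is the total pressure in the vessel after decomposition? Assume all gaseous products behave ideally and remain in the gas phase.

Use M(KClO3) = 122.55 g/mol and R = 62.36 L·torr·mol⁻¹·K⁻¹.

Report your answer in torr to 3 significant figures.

n(KClO3) = 1.67 / 122.55 = 0.01363 mol
n(gas produced) = (3/2) × 0.01363 = 0.02044 mol
P = nRT/V = 0.02044 × 62.36 × 531 / 9.39 = 72.08 torr

72.1 torr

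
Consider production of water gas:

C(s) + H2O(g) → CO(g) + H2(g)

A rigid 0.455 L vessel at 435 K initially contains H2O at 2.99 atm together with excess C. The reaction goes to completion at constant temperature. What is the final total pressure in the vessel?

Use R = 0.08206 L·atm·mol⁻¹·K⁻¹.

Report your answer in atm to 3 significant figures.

5.98 atm

Since T and V are fixed, P_final/P_initial = n_final/n_initial = 2/1.
P_final = (2/1) × 2.99 = 5.980 atm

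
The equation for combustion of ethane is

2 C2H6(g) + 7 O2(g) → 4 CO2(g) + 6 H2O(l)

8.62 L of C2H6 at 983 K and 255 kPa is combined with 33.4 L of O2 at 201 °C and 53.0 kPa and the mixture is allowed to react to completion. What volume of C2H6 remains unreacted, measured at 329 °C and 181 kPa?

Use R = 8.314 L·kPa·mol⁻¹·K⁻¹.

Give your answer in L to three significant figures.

3.89 L

n(C2H6) = PV/RT = (255 × 8.62) / (8.314 × 983) = 0.2690 mol
n(O2) = PV/RT = (53.0 × 33.4) / (8.314 × 474.15) = 0.4491 mol
For 0.2690 mol C2H6, stoichiometry requires (7/2) × 0.2690 = 0.9415 mol O2; 0.4491 mol is available, so O2 is limiting.
n(C2H6) consumed = (2/7) × 0.4491 = 0.1283 mol; remaining = 0.2690 − 0.1283 = 0.1407 mol
V(C2H6) = nRT/P = 0.1407 × 8.314 × 602.15 / 181 = 3.892 L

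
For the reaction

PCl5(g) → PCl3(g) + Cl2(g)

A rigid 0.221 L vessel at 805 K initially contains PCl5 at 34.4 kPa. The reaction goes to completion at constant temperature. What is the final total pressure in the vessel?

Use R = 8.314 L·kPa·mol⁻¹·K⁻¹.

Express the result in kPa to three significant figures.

68.8 kPa

Since T and V are fixed, P_final/P_initial = n_final/n_initial = 2/1.
P_final = (2/1) × 34.4 = 68.80 kPa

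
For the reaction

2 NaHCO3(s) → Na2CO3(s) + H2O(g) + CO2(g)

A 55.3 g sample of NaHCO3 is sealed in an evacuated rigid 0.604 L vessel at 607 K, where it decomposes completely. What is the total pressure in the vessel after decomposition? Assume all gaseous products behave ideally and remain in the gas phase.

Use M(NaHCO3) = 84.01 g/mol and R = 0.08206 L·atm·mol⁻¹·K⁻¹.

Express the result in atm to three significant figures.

54.3 atm

n(NaHCO3) = 55.3 / 84.01 = 0.6583 mol
n(gas produced) = (2/2) × 0.6583 = 0.6583 mol
P = nRT/V = 0.6583 × 0.08206 × 607 / 0.604 = 54.29 atm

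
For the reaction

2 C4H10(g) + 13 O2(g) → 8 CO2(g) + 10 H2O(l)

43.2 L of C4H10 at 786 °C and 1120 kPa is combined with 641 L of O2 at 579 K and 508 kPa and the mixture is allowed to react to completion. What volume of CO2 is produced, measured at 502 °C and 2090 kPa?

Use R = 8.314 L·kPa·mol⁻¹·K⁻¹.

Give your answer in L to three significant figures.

67.8 L

n(C4H10) = PV/RT = (1120 × 43.2) / (8.314 × 1059.15) = 5.495 mol
n(O2) = PV/RT = (508 × 641) / (8.314 × 579) = 67.64 mol
For 5.495 mol C4H10, stoichiometry requires (13/2) × 5.495 = 35.72 mol O2; 67.64 mol is available, so C4H10 is limiting.
n(CO2) = (8/2) × 5.495 = 21.98 mol
V(CO2) = nRT/P = 21.98 × 8.314 × 775.15 / 2090 = 67.78 L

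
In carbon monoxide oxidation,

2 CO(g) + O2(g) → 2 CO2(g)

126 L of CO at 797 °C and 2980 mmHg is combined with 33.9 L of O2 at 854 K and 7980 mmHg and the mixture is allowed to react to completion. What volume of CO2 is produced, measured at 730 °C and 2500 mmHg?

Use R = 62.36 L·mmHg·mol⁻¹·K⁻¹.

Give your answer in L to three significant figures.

n(CO) = PV/RT = (2980 × 126) / (62.36 × 1070.15) = 5.626 mol
n(O2) = PV/RT = (7980 × 33.9) / (62.36 × 854) = 5.080 mol
For 5.626 mol CO, stoichiometry requires (1/2) × 5.626 = 2.813 mol O2; 5.080 mol is available, so CO is limiting.
n(CO2) = (2/2) × 5.626 = 5.626 mol
V(CO2) = nRT/P = 5.626 × 62.36 × 1003.15 / 2500 = 140.8 L

141 L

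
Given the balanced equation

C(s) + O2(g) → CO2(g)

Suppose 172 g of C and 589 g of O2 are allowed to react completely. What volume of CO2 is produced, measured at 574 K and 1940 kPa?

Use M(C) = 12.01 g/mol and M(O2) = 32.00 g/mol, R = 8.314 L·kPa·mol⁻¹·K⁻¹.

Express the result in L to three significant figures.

35.2 L

n(C) = 172 / 12.01 = 14.32 mol
n(O2) = 589 / 32.00 = 18.41 mol
For 14.32 mol C, stoichiometry requires (1/1) × 14.32 = 14.32 mol O2; 18.41 mol is available, so C is limiting.
n(CO2) = (1/1) × 14.32 = 14.32 mol
V(CO2) = nRT/P = 14.32 × 8.314 × 574 / 1940 = 35.23 L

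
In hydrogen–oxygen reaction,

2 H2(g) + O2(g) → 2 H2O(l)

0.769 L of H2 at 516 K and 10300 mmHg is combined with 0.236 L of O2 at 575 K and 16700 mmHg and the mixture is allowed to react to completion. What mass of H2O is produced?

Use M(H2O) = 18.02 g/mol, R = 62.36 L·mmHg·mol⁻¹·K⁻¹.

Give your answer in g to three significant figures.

n(H2) = PV/RT = (10300 × 0.769) / (62.36 × 516) = 0.2462 mol
n(O2) = PV/RT = (16700 × 0.236) / (62.36 × 575) = 0.1099 mol
For 0.2462 mol H2, stoichiometry requires (1/2) × 0.2462 = 0.1231 mol O2; 0.1099 mol is available, so O2 is limiting.
n(H2O) = (2/1) × 0.1099 = 0.2198 mol
m(H2O) = 0.2198 × 18.02 = 3.961 g

3.96 g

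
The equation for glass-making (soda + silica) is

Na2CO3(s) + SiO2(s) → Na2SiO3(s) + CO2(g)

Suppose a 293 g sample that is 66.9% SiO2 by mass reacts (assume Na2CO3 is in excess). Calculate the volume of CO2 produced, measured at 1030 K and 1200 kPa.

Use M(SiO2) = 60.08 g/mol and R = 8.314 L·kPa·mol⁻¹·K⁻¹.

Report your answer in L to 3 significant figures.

mass of SiO2 = 293 × 66.9/100 = 196.0 g
n(SiO2) = 196.0 / 60.08 = 3.262 mol
n(CO2) = (1/1) × 3.262 = 3.262 mol
V = nRT/P = 3.262 × 8.314 × 1030 / 1200 = 23.28 L

23.3 L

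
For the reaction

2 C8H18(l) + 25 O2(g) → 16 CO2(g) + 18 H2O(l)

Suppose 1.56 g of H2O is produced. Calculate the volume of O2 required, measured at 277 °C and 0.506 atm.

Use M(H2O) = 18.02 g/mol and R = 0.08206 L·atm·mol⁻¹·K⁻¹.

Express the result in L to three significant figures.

10.7 L

n(H2O) = 1.560 / 18.02 = 0.08657 mol
n(O2) = (25/18) × 0.08657 = 0.1202 mol
V = nRT/P = 0.1202 × 0.08206 × 550.15 / 0.506 = 10.72 L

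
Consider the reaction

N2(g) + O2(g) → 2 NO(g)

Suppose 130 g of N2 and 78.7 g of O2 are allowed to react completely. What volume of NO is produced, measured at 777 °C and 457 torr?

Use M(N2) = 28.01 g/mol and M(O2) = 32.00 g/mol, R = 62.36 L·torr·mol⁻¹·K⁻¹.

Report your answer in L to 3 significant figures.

705 L

n(N2) = 130 / 28.01 = 4.641 mol
n(O2) = 78.7 / 32.00 = 2.459 mol
For 4.641 mol N2, stoichiometry requires (1/1) × 4.641 = 4.641 mol O2; 2.459 mol is available, so O2 is limiting.
n(NO) = (2/1) × 2.459 = 4.918 mol
V(NO) = nRT/P = 4.918 × 62.36 × 1050.15 / 457 = 704.7 L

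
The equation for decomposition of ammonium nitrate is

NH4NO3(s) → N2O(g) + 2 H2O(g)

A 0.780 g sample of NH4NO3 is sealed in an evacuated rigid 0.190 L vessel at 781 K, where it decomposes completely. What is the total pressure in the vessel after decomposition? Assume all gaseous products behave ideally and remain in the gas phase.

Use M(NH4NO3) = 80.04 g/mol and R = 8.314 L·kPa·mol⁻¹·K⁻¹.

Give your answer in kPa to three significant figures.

n(NH4NO3) = 0.780 / 80.04 = 0.009745 mol
n(gas produced) = (3/1) × 0.009745 = 0.02924 mol
P = nRT/V = 0.02924 × 8.314 × 781 / 0.190 = 999.3 kPa

999 kPa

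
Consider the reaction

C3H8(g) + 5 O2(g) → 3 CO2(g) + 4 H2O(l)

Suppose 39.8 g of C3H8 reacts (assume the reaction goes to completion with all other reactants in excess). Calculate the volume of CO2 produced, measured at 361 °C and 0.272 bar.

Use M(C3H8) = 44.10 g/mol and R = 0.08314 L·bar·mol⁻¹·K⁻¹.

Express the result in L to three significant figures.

525 L

n(C3H8) = 39.80 / 44.10 = 0.9025 mol
n(CO2) = (3/1) × 0.9025 = 2.708 mol
V = nRT/P = 2.708 × 0.08314 × 634.15 / 0.272 = 524.9 L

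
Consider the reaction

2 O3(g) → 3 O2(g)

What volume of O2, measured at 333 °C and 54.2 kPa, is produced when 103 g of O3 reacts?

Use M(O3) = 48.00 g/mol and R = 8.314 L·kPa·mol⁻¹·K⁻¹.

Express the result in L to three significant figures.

n(O3) = 103.0 / 48.00 = 2.146 mol
n(O2) = (3/2) × 2.146 = 3.219 mol
V = nRT/P = 3.219 × 8.314 × 606.15 / 54.2 = 299.3 L

299 L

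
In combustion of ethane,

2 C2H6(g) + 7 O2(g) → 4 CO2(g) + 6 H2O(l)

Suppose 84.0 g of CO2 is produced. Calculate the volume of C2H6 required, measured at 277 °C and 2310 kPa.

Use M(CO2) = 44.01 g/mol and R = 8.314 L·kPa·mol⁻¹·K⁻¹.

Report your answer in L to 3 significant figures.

1.89 L

n(CO2) = 84.00 / 44.01 = 1.909 mol
n(C2H6) = (2/4) × 1.909 = 0.9545 mol
V = nRT/P = 0.9545 × 8.314 × 550.15 / 2310 = 1.890 L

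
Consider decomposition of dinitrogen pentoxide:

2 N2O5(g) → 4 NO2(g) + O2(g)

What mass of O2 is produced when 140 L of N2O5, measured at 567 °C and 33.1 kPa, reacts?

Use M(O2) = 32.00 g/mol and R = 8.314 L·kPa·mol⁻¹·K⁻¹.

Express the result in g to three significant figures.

n(N2O5) = PV/RT = (33.1 × 140) / (8.314 × 840.15) = 0.6634 mol
n(O2) = (1/2) × 0.6634 = 0.3317 mol
m(O2) = 0.3317 × 32.00 = 10.61 g

10.6 g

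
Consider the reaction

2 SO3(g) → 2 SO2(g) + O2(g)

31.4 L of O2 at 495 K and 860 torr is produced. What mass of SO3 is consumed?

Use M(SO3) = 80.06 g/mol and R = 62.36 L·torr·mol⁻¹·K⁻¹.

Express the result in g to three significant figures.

n(O2) = PV/RT = (860 × 31.4) / (62.36 × 495) = 0.8748 mol
n(SO3) = (2/1) × 0.8748 = 1.750 mol
m(SO3) = 1.750 × 80.06 = 140.1 g

140 g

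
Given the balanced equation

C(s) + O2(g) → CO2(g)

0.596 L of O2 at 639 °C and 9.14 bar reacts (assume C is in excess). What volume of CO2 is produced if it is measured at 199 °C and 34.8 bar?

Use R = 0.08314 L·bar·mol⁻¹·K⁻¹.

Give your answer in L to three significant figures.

0.0810 L

n(O2) = PV/RT = (9.14 × 0.596) / (0.08314 × 912.15) = 0.07183 mol
n(CO2) = (1/1) × 0.07183 = 0.07183 mol
V = nRT/P = 0.07183 × 0.08314 × 472.15 / 34.8 = 0.08102 L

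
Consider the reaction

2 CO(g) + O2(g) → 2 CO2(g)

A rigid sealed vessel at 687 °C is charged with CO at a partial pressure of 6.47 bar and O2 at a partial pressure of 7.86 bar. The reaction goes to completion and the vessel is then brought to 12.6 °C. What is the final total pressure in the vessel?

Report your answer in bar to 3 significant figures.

3.30 bar

With V and T fixed, P_i ∝ n_i, so the mole ratios apply directly to partial pressures at 687 °C.
P(O2) required for 6.47 bar of CO = (1/2) × 6.47 = 3.235 bar; available 7.86 bar, so CO is limiting.
P(O2) remaining = 7.86 − (1/2) × 6.47 = 4.625 bar
P(gaseous products) = (2)/2 × 6.47 = 6.470 bar
P_total at 687 °C = 4.625 + 6.470 = 11.09 bar
Scaling to 12.6 °C: P = 11.09 × 285.75/960.15 = 3.300 bar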